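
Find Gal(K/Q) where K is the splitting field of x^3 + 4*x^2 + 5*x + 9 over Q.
Gal(K/Q) = S_3 (symmetric group of order 6)

Compute the discriminant of x^3 + (4)*x^2 + (5)*x + (9): Δ = -1351. Since Δ is not a rational square, the Galois group is not contained in A_3; it must be the full S_3 (irreducibility of the cubic rules out anything smaller).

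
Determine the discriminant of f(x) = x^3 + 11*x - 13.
Δ = -9887

For a depressed cubic x^3 + p x + q the discriminant is Δ = -4 p^3 - 27 q^2 = -4*(11)^3 - 27*(-13)^2 = -5324 - 4563 = -9887.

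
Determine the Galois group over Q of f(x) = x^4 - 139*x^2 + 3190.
Gal(K/Q) = V_4 (Klein four-group, Z/2Z × Z/2Z)

f factors as (x^2 - 110)(x^2 - 29), so the splitting field is K = Q(sqrt(110), sqrt(29)). The elements 110, 29, 3190 are all non-squares in Q, so sqrt(110) and sqrt(29) generate independent quadratic extensions. Thus [K:Q] = 4 and Gal(K/Q) is generated by the two order-2 automorphisms sqrt(110) ↦ -sqrt(110) and sqrt(29) ↦ -sqrt(29), giving V_4.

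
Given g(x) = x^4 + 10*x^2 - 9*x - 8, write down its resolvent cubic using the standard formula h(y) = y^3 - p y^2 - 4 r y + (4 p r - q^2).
h(y) = y^3 - 10*y^2 + 32*y - 401

Identify coefficients: p = 10, q = -9, r = -8.
Plug into h(y) = y^3 - p y^2 - 4 r y + (4 p r - q^2):
  h(y) = y^3 - (10) y^2 - 4*(-8) y + (4*(10)*(-8) - (-9)^2)
       = y^3 + (-10) y^2 + (32) y + (-401).
Simplifying: h(y) = y^3 - 10*y^2 + 32*y - 401.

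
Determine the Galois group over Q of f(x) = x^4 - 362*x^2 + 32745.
Gal(K/Q) = V_4 (Klein four-group, Z/2Z × Z/2Z)

f factors as (x^2 - 185)(x^2 - 177), so the splitting field is K = Q(sqrt(185), sqrt(177)). The elements 185, 177, 32745 are all non-squares in Q, so sqrt(185) and sqrt(177) generate independent quadratic extensions. Thus [K:Q] = 4 and Gal(K/Q) is generated by the two order-2 automorphisms sqrt(185) ↦ -sqrt(185) and sqrt(177) ↦ -sqrt(177), giving V_4.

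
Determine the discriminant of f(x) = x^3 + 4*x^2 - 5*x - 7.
Δ = 3889

For x^3 + a x^2 + b x + c the discriminant is Δ = 18 a b c - 4 a^3 c + a^2 b^2 - 4 b^3 - 27 c^2.
Plug a = 4, b = -5, c = -7:
  18*(4)*(-5)*(-7) - 4*(4)^3*(-7) + (4)^2*(-5)^2 - 4*(-5)^3 - 27*(-7)^2
  = 2520 + (1792) + 400 + (500) + (-1323)
  = 3889.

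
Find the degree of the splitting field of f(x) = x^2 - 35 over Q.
[K:Q] = 2

The polynomial x^2 - 35 is irreducible over Q since 35 is not a perfect square. Its splitting field is Q(sqrt(35)), which has degree 2 over Q.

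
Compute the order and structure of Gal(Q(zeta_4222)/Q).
|Gal(Q(zeta_4222)/Q)| = phi(4222) = 2110; group ≅ (Z/4222Z)^* ≅ Z/2110Z

The n-th cyclotomic polynomial Φ_4222(x) is the minimal polynomial of zeta_4222 over Q and has degree phi(4222) = 2110. So Q(zeta_4222) is a degree-2110 Galois extension with Galois group (Z/4222Z)^*. By CRT, (Z/4222Z)^* ≅ (Z/2Z)^* × (Z/2111Z)^*. Each prime-power unit group is (Z/2Z)^* ≅ trivial group (order 1); (Z/2111Z)^* ≅ Z/2110Z. Hence Gal(Q(zeta_4222)/Q) ≅ Z/2110Z.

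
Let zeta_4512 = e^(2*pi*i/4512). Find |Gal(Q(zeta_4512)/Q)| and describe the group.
|Gal(Q(zeta_4512)/Q)| = phi(4512) = 1472; group ≅ (Z/4512Z)^* ≅ Z/2Z × Z/2Z × Z/8Z × Z/46Z

The n-th cyclotomic polynomial Φ_4512(x) is the minimal polynomial of zeta_4512 over Q and has degree phi(4512) = 1472. So Q(zeta_4512) is a degree-1472 Galois extension with Galois group (Z/4512Z)^*. By CRT, (Z/4512Z)^* ≅ (Z/32Z)^* × (Z/3Z)^* × (Z/47Z)^*. Each prime-power unit group is (Z/32Z)^* ≅ Z/2Z × Z/8Z; (Z/3Z)^* ≅ Z/2Z; (Z/47Z)^* ≅ Z/46Z. Hence Gal(Q(zeta_4512)/Q) ≅ Z/2Z × Z/2Z × Z/8Z × Z/46Z.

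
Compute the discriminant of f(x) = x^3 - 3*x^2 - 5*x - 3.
Δ = -652

For x^3 + a x^2 + b x + c the discriminant is Δ = 18 a b c - 4 a^3 c + a^2 b^2 - 4 b^3 - 27 c^2.
Plug a = -3, b = -5, c = -3:
  18*(-3)*(-5)*(-3) - 4*(-3)^3*(-3) + (-3)^2*(-5)^2 - 4*(-5)^3 - 27*(-3)^2
  = -810 + (-324) + 225 + (500) + (-243)
  = -652.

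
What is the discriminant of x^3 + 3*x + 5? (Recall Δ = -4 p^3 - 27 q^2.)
Δ = -783

For a depressed cubic x^3 + p x + q the discriminant is Δ = -4 p^3 - 27 q^2 = -4*(3)^3 - 27*(5)^2 = -108 - 675 = -783.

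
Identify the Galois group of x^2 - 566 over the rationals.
Gal(K/Q) = Z/2Z (cyclic of order 2)

x^2 - 566 is irreducible over Q since 566 is not a rational square. The splitting field Q(sqrt(566)) has degree 2 over Q, and its unique nontrivial automorphism is sqrt(566) ↦ -sqrt(566). Hence Gal(Q(sqrt(566))/Q) = Z/2Z.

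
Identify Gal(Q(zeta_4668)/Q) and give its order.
|Gal(Q(zeta_4668)/Q)| = phi(4668) = 1552; group ≅ (Z/4668Z)^* ≅ Z/2Z × Z/2Z × Z/388Z

The n-th cyclotomic polynomial Φ_4668(x) is the minimal polynomial of zeta_4668 over Q and has degree phi(4668) = 1552. So Q(zeta_4668) is a degree-1552 Galois extension with Galois group (Z/4668Z)^*. By CRT, (Z/4668Z)^* ≅ (Z/4Z)^* × (Z/3Z)^* × (Z/389Z)^*. Each prime-power unit group is (Z/4Z)^* ≅ Z/2Z; (Z/3Z)^* ≅ Z/2Z; (Z/389Z)^* ≅ Z/388Z. Hence Gal(Q(zeta_4668)/Q) ≅ Z/2Z × Z/2Z × Z/388Z.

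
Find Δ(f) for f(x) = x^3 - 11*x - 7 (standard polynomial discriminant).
Δ = 4001

For a depressed cubic x^3 + p x + q the discriminant is Δ = -4 p^3 - 27 q^2 = -4*(-11)^3 - 27*(-7)^2 = 5324 - 1323 = 4001.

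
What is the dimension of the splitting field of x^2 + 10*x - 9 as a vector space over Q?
[K:Q] = 2

The discriminant of x^2 + (10)*x + (-9) is b^2 - 4c = 100 - (-36) = 136. Since 136 is not a perfect square in Q, the polynomial is irreducible over Q. Its two roots generate a degree-2 extension, so [K:Q] = 2.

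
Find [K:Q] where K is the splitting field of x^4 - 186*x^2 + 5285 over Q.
[K:Q] = 4

f factors as (x^2 - 35)(x^2 - 151); the splitting field is K = Q(sqrt(35), sqrt(151)). Since 35, 151, and 5285 are all non-squares in Q, the three subfields Q(sqrt(35)), Q(sqrt(151)), Q(sqrt(5285)) are distinct degree-2 extensions, so [K:Q] = 4 (Klein four Galois group).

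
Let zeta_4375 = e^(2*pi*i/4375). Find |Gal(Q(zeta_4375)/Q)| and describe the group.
|Gal(Q(zeta_4375)/Q)| = phi(4375) = 3000; group ≅ (Z/4375Z)^* ≅ Z/6Z × Z/500Z

The n-th cyclotomic polynomial Φ_4375(x) is the minimal polynomial of zeta_4375 over Q and has degree phi(4375) = 3000. So Q(zeta_4375) is a degree-3000 Galois extension with Galois group (Z/4375Z)^*. By CRT, (Z/4375Z)^* ≅ (Z/625Z)^* × (Z/7Z)^*. Each prime-power unit group is (Z/625Z)^* ≅ Z/500Z; (Z/7Z)^* ≅ Z/6Z. Hence Gal(Q(zeta_4375)/Q) ≅ Z/6Z × Z/500Z.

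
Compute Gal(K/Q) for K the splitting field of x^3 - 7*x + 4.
Gal(K/Q) = S_3 (symmetric group of order 6)

Compute the discriminant of x^3 + (0)*x^2 + (-7)*x + (4): Δ = 940. Since Δ is not a rational square, the Galois group is not contained in A_3; it must be the full S_3 (irreducibility of the cubic rules out anything smaller).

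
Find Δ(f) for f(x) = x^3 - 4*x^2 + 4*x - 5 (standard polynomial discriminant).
Δ = -515

For x^3 + a x^2 + b x + c the discriminant is Δ = 18 a b c - 4 a^3 c + a^2 b^2 - 4 b^3 - 27 c^2.
Plug a = -4, b = 4, c = -5:
  18*(-4)*(4)*(-5) - 4*(-4)^3*(-5) + (-4)^2*(4)^2 - 4*(4)^3 - 27*(-5)^2
  = 1440 + (-1280) + 256 + (-256) + (-675)
  = -515.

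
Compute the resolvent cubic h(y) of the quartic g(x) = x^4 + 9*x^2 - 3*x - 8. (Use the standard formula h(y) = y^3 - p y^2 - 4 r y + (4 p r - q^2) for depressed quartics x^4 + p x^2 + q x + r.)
h(y) = y^3 - 9*y^2 + 32*y - 297

Identify coefficients: p = 9, q = -3, r = -8.
Plug into h(y) = y^3 - p y^2 - 4 r y + (4 p r - q^2):
  h(y) = y^3 - (9) y^2 - 4*(-8) y + (4*(9)*(-8) - (-3)^2)
       = y^3 + (-9) y^2 + (32) y + (-297).
Simplifying: h(y) = y^3 - 9*y^2 + 32*y - 297.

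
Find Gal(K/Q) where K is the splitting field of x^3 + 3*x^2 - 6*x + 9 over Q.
Gal(K/Q) = S_3 (symmetric group of order 6)

Compute the discriminant of x^3 + (3)*x^2 + (-6)*x + (9): Δ = -4887. Since Δ is not a rational square, the Galois group is not contained in A_3; it must be the full S_3 (irreducibility of the cubic rules out anything smaller).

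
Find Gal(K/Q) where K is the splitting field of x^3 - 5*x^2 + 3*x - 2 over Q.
Gal(K/Q) = S_3 (symmetric group of order 6)

Compute the discriminant of x^3 + (-5)*x^2 + (3)*x + (-2): Δ = -451. Since Δ is not a rational square, the Galois group is not contained in A_3; it must be the full S_3 (irreducibility of the cubic rules out anything smaller).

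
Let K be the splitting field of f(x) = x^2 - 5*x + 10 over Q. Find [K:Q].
[K:Q] = 2

The discriminant of x^2 + (-5)*x + (10) is b^2 - 4c = 25 - (40) = -15. Since -15 is not a perfect square in Q, the polynomial is irreducible over Q. Its two roots generate a degree-2 extension, so [K:Q] = 2.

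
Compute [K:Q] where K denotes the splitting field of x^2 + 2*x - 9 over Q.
[K:Q] = 2

The discriminant of x^2 + (2)*x + (-9) is b^2 - 4c = 4 - (-36) = 40. Since 40 is not a perfect square in Q, the polynomial is irreducible over Q. Its two roots generate a degree-2 extension, so [K:Q] = 2.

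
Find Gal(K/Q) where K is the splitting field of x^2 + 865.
Gal(K/Q) = Z/2Z (cyclic of order 2)

x^2 + 865 is irreducible over Q since -865 is not a rational square. The splitting field Q(sqrt(-865)) has degree 2 over Q, and its unique nontrivial automorphism is sqrt(-865) ↦ -sqrt(-865). Hence Gal(Q(sqrt(-865))/Q) = Z/2Z.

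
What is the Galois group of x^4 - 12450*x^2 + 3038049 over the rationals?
Gal(K/Q) = Z/2Z (cyclic of order 2)

f factors as (x^2 - 12201)(x^2 - 249), so the splitting field is K = Q(sqrt(12201), sqrt(249)). The squarefree part of 12201 is 249 and the squarefree part of 249 is also 249, so sqrt(12201) and sqrt(249) are both rational multiples of sqrt(249). Hence Q(sqrt(12201)) = Q(sqrt(249)) = Q(sqrt(249)), and the splitting field collapses to a single degree-2 extension with Galois group Z/2Z.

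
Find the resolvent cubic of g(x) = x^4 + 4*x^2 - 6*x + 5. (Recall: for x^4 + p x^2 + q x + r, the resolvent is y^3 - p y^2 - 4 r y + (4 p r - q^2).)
h(y) = y^3 - 4*y^2 - 20*y + 44

Identify coefficients: p = 4, q = -6, r = 5.
Plug into h(y) = y^3 - p y^2 - 4 r y + (4 p r - q^2):
  h(y) = y^3 - (4) y^2 - 4*(5) y + (4*(4)*(5) - (-6)^2)
       = y^3 + (-4) y^2 + (-20) y + (44).
Simplifying: h(y) = y^3 - 4*y^2 - 20*y + 44.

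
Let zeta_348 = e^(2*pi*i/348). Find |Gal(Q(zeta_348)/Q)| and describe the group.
|Gal(Q(zeta_348)/Q)| = phi(348) = 112; group ≅ (Z/348Z)^* ≅ Z/2Z × Z/2Z × Z/28Z

The n-th cyclotomic polynomial Φ_348(x) is the minimal polynomial of zeta_348 over Q and has degree phi(348) = 112. So Q(zeta_348) is a degree-112 Galois extension with Galois group (Z/348Z)^*. By CRT, (Z/348Z)^* ≅ (Z/4Z)^* × (Z/3Z)^* × (Z/29Z)^*. Each prime-power unit group is (Z/4Z)^* ≅ Z/2Z; (Z/3Z)^* ≅ Z/2Z; (Z/29Z)^* ≅ Z/28Z. Hence Gal(Q(zeta_348)/Q) ≅ Z/2Z × Z/2Z × Z/28Z.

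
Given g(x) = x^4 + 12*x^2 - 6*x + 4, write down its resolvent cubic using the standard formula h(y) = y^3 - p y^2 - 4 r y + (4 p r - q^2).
h(y) = y^3 - 12*y^2 - 16*y + 156

Identify coefficients: p = 12, q = -6, r = 4.
Plug into h(y) = y^3 - p y^2 - 4 r y + (4 p r - q^2):
  h(y) = y^3 - (12) y^2 - 4*(4) y + (4*(12)*(4) - (-6)^2)
       = y^3 + (-12) y^2 + (-16) y + (156).
Simplifying: h(y) = y^3 - 12*y^2 - 16*y + 156.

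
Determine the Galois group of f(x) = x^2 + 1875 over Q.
Gal(K/Q) = Z/2Z (cyclic of order 2)

x^2 + 1875 is irreducible over Q since -1875 is not a rational square. The splitting field Q(sqrt(-1875)) has degree 2 over Q, and its unique nontrivial automorphism is sqrt(-1875) ↦ -sqrt(-1875). Hence Gal(Q(sqrt(-1875))/Q) = Z/2Z.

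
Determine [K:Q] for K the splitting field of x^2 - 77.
[K:Q] = 2

The polynomial x^2 - 77 is irreducible over Q since 77 is not a perfect square. Its splitting field is Q(sqrt(77)), which has degree 2 over Q.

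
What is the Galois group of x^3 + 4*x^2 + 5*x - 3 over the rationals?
Gal(K/Q) = S_3 (symmetric group of order 6)

Compute the discriminant of x^3 + (4)*x^2 + (5)*x + (-3): Δ = -655. Since Δ is not a rational square, the Galois group is not contained in A_3; it must be the full S_3 (irreducibility of the cubic rules out anything smaller).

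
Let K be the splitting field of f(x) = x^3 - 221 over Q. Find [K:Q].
[K:Q] = 6

x^3 - 221 has one real root r = 221^(1/3) and two complex roots r*zeta_3, r*zeta_3^2 where zeta_3 = e^(2*pi*i/3). The splitting field is Q(r, zeta_3). [Q(r):Q] = 3 and [Q(zeta_3):Q] = 2 with gcd = 1, so [Q(r, zeta_3):Q] = 3 * 2 = 6.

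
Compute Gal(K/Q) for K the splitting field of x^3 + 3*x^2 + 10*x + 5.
Gal(K/Q) = S_3 (symmetric group of order 6)

Compute the discriminant of x^3 + (3)*x^2 + (10)*x + (5): Δ = -1615. Since Δ is not a rational square, the Galois group is not contained in A_3; it must be the full S_3 (irreducibility of the cubic rules out anything smaller).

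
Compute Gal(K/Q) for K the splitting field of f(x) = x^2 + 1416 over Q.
Gal(K/Q) = Z/2Z (cyclic of order 2)

x^2 + 1416 is irreducible over Q since -1416 is not a rational square. The splitting field Q(sqrt(-1416)) has degree 2 over Q, and its unique nontrivial automorphism is sqrt(-1416) ↦ -sqrt(-1416). Hence Gal(Q(sqrt(-1416))/Q) = Z/2Z.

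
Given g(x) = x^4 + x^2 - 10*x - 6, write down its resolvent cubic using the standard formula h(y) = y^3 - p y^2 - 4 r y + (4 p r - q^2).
h(y) = y^3 - y^2 + 24*y - 124

Identify coefficients: p = 1, q = -10, r = -6.
Plug into h(y) = y^3 - p y^2 - 4 r y + (4 p r - q^2):
  h(y) = y^3 - (1) y^2 - 4*(-6) y + (4*(1)*(-6) - (-10)^2)
       = y^3 + (-1) y^2 + (24) y + (-124).
Simplifying: h(y) = y^3 - y^2 + 24*y - 124.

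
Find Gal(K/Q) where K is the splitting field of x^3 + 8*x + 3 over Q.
Gal(K/Q) = S_3 (symmetric group of order 6)

Compute the discriminant of x^3 + (0)*x^2 + (8)*x + (3): Δ = -2291. Since Δ is not a rational square, the Galois group is not contained in A_3; it must be the full S_3 (irreducibility of the cubic rules out anything smaller).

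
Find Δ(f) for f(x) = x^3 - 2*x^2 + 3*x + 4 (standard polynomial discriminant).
Δ = -808

For x^3 + a x^2 + b x + c the discriminant is Δ = 18 a b c - 4 a^3 c + a^2 b^2 - 4 b^3 - 27 c^2.
Plug a = -2, b = 3, c = 4:
  18*(-2)*(3)*(4) - 4*(-2)^3*(4) + (-2)^2*(3)^2 - 4*(3)^3 - 27*(4)^2
  = -432 + (128) + 36 + (-108) + (-432)
  = -808.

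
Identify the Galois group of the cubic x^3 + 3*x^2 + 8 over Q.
Gal(K/Q) = S_3 (symmetric group of order 6)

Compute the discriminant of x^3 + (3)*x^2 + (0)*x + (8): Δ = -2592. Since Δ is not a rational square, the Galois group is not contained in A_3; it must be the full S_3 (irreducibility of the cubic rules out anything smaller).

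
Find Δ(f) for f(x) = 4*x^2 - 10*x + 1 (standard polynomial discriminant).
Δ = 84

For a quadratic a x^2 + b x + c the discriminant is Δ = b^2 - 4ac = (-10)^2 - 4*(4)*(1) = 100 - (16) = 84.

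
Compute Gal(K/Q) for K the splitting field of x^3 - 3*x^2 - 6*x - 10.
Gal(K/Q) = S_3 (symmetric group of order 6)

Compute the discriminant of x^3 + (-3)*x^2 + (-6)*x + (-10): Δ = -5832. Since Δ is not a rational square, the Galois group is not contained in A_3; it must be the full S_3 (irreducibility of the cubic rules out anything smaller).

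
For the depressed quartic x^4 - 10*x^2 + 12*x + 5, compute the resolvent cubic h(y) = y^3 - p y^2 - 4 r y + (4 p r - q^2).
h(y) = y^3 + 10*y^2 - 20*y - 344

Identify coefficients: p = -10, q = 12, r = 5.
Plug into h(y) = y^3 - p y^2 - 4 r y + (4 p r - q^2):
  h(y) = y^3 - (-10) y^2 - 4*(5) y + (4*(-10)*(5) - (12)^2)
       = y^3 + (10) y^2 + (-20) y + (-344).
Simplifying: h(y) = y^3 + 10*y^2 - 20*y - 344.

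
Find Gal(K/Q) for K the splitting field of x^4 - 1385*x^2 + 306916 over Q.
Gal(K/Q) = Z/2Z (cyclic of order 2)

f factors as (x^2 - 277)(x^2 - 1108), so the splitting field is K = Q(sqrt(277), sqrt(1108)). The squarefree part of 277 is 277 and the squarefree part of 1108 is also 277, so sqrt(277) and sqrt(1108) are both rational multiples of sqrt(277). Hence Q(sqrt(277)) = Q(sqrt(1108)) = Q(sqrt(277)), and the splitting field collapses to a single degree-2 extension with Galois group Z/2Z.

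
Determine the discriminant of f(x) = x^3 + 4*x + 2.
Δ = -364

For a depressed cubic x^3 + p x + q the discriminant is Δ = -4 p^3 - 27 q^2 = -4*(4)^3 - 27*(2)^2 = -256 - 108 = -364.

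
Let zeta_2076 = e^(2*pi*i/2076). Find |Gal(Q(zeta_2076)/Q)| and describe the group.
|Gal(Q(zeta_2076)/Q)| = phi(2076) = 688; group ≅ (Z/2076Z)^* ≅ Z/2Z × Z/2Z × Z/172Z

The n-th cyclotomic polynomial Φ_2076(x) is the minimal polynomial of zeta_2076 over Q and has degree phi(2076) = 688. So Q(zeta_2076) is a degree-688 Galois extension with Galois group (Z/2076Z)^*. By CRT, (Z/2076Z)^* ≅ (Z/4Z)^* × (Z/3Z)^* × (Z/173Z)^*. Each prime-power unit group is (Z/4Z)^* ≅ Z/2Z; (Z/3Z)^* ≅ Z/2Z; (Z/173Z)^* ≅ Z/172Z. Hence Gal(Q(zeta_2076)/Q) ≅ Z/2Z × Z/2Z × Z/172Z.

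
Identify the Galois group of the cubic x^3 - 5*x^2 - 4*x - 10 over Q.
Gal(K/Q) = S_3 (symmetric group of order 6)

Compute the discriminant of x^3 + (-5)*x^2 + (-4)*x + (-10): Δ = -10644. Since Δ is not a rational square, the Galois group is not contained in A_3; it must be the full S_3 (irreducibility of the cubic rules out anything smaller).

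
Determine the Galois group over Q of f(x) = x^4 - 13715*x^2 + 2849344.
Gal(K/Q) = Z/2Z (cyclic of order 2)

f factors as (x^2 - 13504)(x^2 - 211), so the splitting field is K = Q(sqrt(13504), sqrt(211)). The squarefree part of 13504 is 211 and the squarefree part of 211 is also 211, so sqrt(13504) and sqrt(211) are both rational multiples of sqrt(211). Hence Q(sqrt(13504)) = Q(sqrt(211)) = Q(sqrt(211)), and the splitting field collapses to a single degree-2 extension with Galois group Z/2Z.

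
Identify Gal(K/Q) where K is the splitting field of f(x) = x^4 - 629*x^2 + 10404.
Gal(K/Q) = Z/2Z (cyclic of order 2)

f factors as (x^2 - 17)(x^2 - 612), so the splitting field is K = Q(sqrt(17), sqrt(612)). The squarefree part of 17 is 17 and the squarefree part of 612 is also 17, so sqrt(17) and sqrt(612) are both rational multiples of sqrt(17). Hence Q(sqrt(17)) = Q(sqrt(612)) = Q(sqrt(17)), and the splitting field collapses to a single degree-2 extension with Galois group Z/2Z.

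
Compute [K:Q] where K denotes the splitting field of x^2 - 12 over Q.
[K:Q] = 2

The discriminant of x^2 + (0)*x + (-12) is b^2 - 4c = 0 - (-48) = 48. Since 48 is not a perfect square in Q, the polynomial is irreducible over Q. Its two roots generate a degree-2 extension, so [K:Q] = 2.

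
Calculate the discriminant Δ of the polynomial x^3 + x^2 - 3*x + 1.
Δ = 32

For x^3 + a x^2 + b x + c the discriminant is Δ = 18 a b c - 4 a^3 c + a^2 b^2 - 4 b^3 - 27 c^2.
Plug a = 1, b = -3, c = 1:
  18*(1)*(-3)*(1) - 4*(1)^3*(1) + (1)^2*(-3)^2 - 4*(-3)^3 - 27*(1)^2
  = -54 + (-4) + 9 + (108) + (-27)
  = 32.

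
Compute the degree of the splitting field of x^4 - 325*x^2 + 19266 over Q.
[K:Q] = 4

f factors as (x^2 - 78)(x^2 - 247); the splitting field is K = Q(sqrt(78), sqrt(247)). Since 78, 247, and 19266 are all non-squares in Q, the three subfields Q(sqrt(78)), Q(sqrt(247)), Q(sqrt(19266)) are distinct degree-2 extensions, so [K:Q] = 4 (Klein four Galois group).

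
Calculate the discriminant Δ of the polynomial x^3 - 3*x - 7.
Δ = -1215

For a depressed cubic x^3 + p x + q the discriminant is Δ = -4 p^3 - 27 q^2 = -4*(-3)^3 - 27*(-7)^2 = 108 - 1323 = -1215.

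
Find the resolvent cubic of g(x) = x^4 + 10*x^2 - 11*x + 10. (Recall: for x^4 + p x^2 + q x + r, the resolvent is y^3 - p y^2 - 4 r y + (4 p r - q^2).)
h(y) = y^3 - 10*y^2 - 40*y + 279

Identify coefficients: p = 10, q = -11, r = 10.
Plug into h(y) = y^3 - p y^2 - 4 r y + (4 p r - q^2):
  h(y) = y^3 - (10) y^2 - 4*(10) y + (4*(10)*(10) - (-11)^2)
       = y^3 + (-10) y^2 + (-40) y + (279).
Simplifying: h(y) = y^3 - 10*y^2 - 40*y + 279.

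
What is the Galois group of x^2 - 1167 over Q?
Gal(K/Q) = Z/2Z (cyclic of order 2)

x^2 - 1167 is irreducible over Q since 1167 is not a rational square. The splitting field Q(sqrt(1167)) has degree 2 over Q, and its unique nontrivial automorphism is sqrt(1167) ↦ -sqrt(1167). Hence Gal(Q(sqrt(1167))/Q) = Z/2Z.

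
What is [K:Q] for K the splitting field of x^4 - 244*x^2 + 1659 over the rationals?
[K:Q] = 4

f factors as (x^2 - 7)(x^2 - 237); the splitting field is K = Q(sqrt(7), sqrt(237)). Since 7, 237, and 1659 are all non-squares in Q, the three subfields Q(sqrt(7)), Q(sqrt(237)), Q(sqrt(1659)) are distinct degree-2 extensions, so [K:Q] = 4 (Klein four Galois group).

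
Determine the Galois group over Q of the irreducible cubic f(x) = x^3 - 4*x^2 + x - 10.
Gal(K/Q) = S_3 (symmetric group of order 6)

Compute the discriminant of x^3 + (-4)*x^2 + (1)*x + (-10): Δ = -4528. Since Δ is not a rational square, the Galois group is not contained in A_3; it must be the full S_3 (irreducibility of the cubic rules out anything smaller).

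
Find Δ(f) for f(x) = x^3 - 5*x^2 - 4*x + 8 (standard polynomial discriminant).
Δ = 5808

For x^3 + a x^2 + b x + c the discriminant is Δ = 18 a b c - 4 a^3 c + a^2 b^2 - 4 b^3 - 27 c^2.
Plug a = -5, b = -4, c = 8:
  18*(-5)*(-4)*(8) - 4*(-5)^3*(8) + (-5)^2*(-4)^2 - 4*(-4)^3 - 27*(8)^2
  = 2880 + (4000) + 400 + (256) + (-1728)
  = 5808.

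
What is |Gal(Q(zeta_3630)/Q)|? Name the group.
|Gal(Q(zeta_3630)/Q)| = phi(3630) = 880; group ≅ (Z/3630Z)^* ≅ Z/2Z × Z/4Z × Z/110Z

The n-th cyclotomic polynomial Φ_3630(x) is the minimal polynomial of zeta_3630 over Q and has degree phi(3630) = 880. So Q(zeta_3630) is a degree-880 Galois extension with Galois group (Z/3630Z)^*. By CRT, (Z/3630Z)^* ≅ (Z/2Z)^* × (Z/3Z)^* × (Z/5Z)^* × (Z/121Z)^*. Each prime-power unit group is (Z/2Z)^* ≅ trivial group (order 1); (Z/3Z)^* ≅ Z/2Z; (Z/5Z)^* ≅ Z/4Z; (Z/121Z)^* ≅ Z/110Z. Hence Gal(Q(zeta_3630)/Q) ≅ Z/2Z × Z/4Z × Z/110Z.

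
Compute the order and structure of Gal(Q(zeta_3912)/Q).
|Gal(Q(zeta_3912)/Q)| = phi(3912) = 1296; group ≅ (Z/3912Z)^* ≅ Z/2Z × Z/2Z × Z/2Z × Z/162Z

The n-th cyclotomic polynomial Φ_3912(x) is the minimal polynomial of zeta_3912 over Q and has degree phi(3912) = 1296. So Q(zeta_3912) is a degree-1296 Galois extension with Galois group (Z/3912Z)^*. By CRT, (Z/3912Z)^* ≅ (Z/8Z)^* × (Z/3Z)^* × (Z/163Z)^*. Each prime-power unit group is (Z/8Z)^* ≅ Z/2Z × Z/2Z; (Z/3Z)^* ≅ Z/2Z; (Z/163Z)^* ≅ Z/162Z. Hence Gal(Q(zeta_3912)/Q) ≅ Z/2Z × Z/2Z × Z/2Z × Z/162Z.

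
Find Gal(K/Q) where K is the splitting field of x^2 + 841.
Gal(K/Q) = Z/2Z (cyclic of order 2)

x^2 + 841 is irreducible over Q since -841 is not a rational square. The splitting field Q(sqrt(-841)) has degree 2 over Q, and its unique nontrivial automorphism is sqrt(-841) ↦ -sqrt(-841). Hence Gal(Q(sqrt(-841))/Q) = Z/2Z.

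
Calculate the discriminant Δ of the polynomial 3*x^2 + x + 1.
Δ = -11

For a quadratic a x^2 + b x + c the discriminant is Δ = b^2 - 4ac = (1)^2 - 4*(3)*(1) = 1 - (12) = -11.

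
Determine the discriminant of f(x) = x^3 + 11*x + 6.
Δ = -6296

For a depressed cubic x^3 + p x + q the discriminant is Δ = -4 p^3 - 27 q^2 = -4*(11)^3 - 27*(6)^2 = -5324 - 972 = -6296.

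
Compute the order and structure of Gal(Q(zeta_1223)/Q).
|Gal(Q(zeta_1223)/Q)| = phi(1223) = 1222; group ≅ (Z/1223Z)^* ≅ Z/1222Z

The n-th cyclotomic polynomial Φ_1223(x) is the minimal polynomial of zeta_1223 over Q and has degree phi(1223) = 1222. So Q(zeta_1223) is a degree-1222 Galois extension with Galois group (Z/1223Z)^*. (Z/1223Z)^* is cyclic since 1223 is an odd prime power (or 4). Hence Gal(Q(zeta_1223)/Q) ≅ Z/1222Z.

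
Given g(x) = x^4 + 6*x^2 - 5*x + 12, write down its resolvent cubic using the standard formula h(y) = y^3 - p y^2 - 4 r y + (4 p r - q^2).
h(y) = y^3 - 6*y^2 - 48*y + 263

Identify coefficients: p = 6, q = -5, r = 12.
Plug into h(y) = y^3 - p y^2 - 4 r y + (4 p r - q^2):
  h(y) = y^3 - (6) y^2 - 4*(12) y + (4*(6)*(12) - (-5)^2)
       = y^3 + (-6) y^2 + (-48) y + (263).
Simplifying: h(y) = y^3 - 6*y^2 - 48*y + 263.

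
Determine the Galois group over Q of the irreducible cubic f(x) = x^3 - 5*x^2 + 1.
Gal(K/Q) = S_3 (symmetric group of order 6)

Compute the discriminant of x^3 + (-5)*x^2 + (0)*x + (1): Δ = 473. Since Δ is not a rational square, the Galois group is not contained in A_3; it must be the full S_3 (irreducibility of the cubic rules out anything smaller).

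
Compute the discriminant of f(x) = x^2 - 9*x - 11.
Δ = 125

For a quadratic a x^2 + b x + c the discriminant is Δ = b^2 - 4ac = (-9)^2 - 4*(1)*(-11) = 81 - (-44) = 125.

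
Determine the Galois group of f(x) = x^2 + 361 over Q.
Gal(K/Q) = Z/2Z (cyclic of order 2)

x^2 + 361 is irreducible over Q since -361 is not a rational square. The splitting field Q(sqrt(-361)) has degree 2 over Q, and its unique nontrivial automorphism is sqrt(-361) ↦ -sqrt(-361). Hence Gal(Q(sqrt(-361))/Q) = Z/2Z.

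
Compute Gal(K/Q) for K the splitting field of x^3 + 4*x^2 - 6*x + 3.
Gal(K/Q) = S_3 (symmetric group of order 6)

Compute the discriminant of x^3 + (4)*x^2 + (-6)*x + (3): Δ = -867. Since Δ is not a rational square, the Galois group is not contained in A_3; it must be the full S_3 (irreducibility of the cubic rules out anything smaller).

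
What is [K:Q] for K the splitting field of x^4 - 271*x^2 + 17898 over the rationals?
[K:Q] = 4

f factors as (x^2 - 114)(x^2 - 157); the splitting field is K = Q(sqrt(114), sqrt(157)). Since 114, 157, and 17898 are all non-squares in Q, the three subfields Q(sqrt(114)), Q(sqrt(157)), Q(sqrt(17898)) are distinct degree-2 extensions, so [K:Q] = 4 (Klein four Galois group).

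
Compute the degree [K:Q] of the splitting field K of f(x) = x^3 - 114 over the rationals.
[K:Q] = 6

x^3 - 114 has one real root r = 114^(1/3) and two complex roots r*zeta_3, r*zeta_3^2 where zeta_3 = e^(2*pi*i/3). The splitting field is Q(r, zeta_3). [Q(r):Q] = 3 and [Q(zeta_3):Q] = 2 with gcd = 1, so [Q(r, zeta_3):Q] = 3 * 2 = 6.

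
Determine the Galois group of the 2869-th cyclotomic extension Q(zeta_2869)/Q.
|Gal(Q(zeta_2869)/Q)| = phi(2869) = 2700; group ≅ (Z/2869Z)^* ≅ Z/18Z × Z/150Z

The n-th cyclotomic polynomial Φ_2869(x) is the minimal polynomial of zeta_2869 over Q and has degree phi(2869) = 2700. So Q(zeta_2869) is a degree-2700 Galois extension with Galois group (Z/2869Z)^*. By CRT, (Z/2869Z)^* ≅ (Z/19Z)^* × (Z/151Z)^*. Each prime-power unit group is (Z/19Z)^* ≅ Z/18Z; (Z/151Z)^* ≅ Z/150Z. Hence Gal(Q(zeta_2869)/Q) ≅ Z/18Z × Z/150Z.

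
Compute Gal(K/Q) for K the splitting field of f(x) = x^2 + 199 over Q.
Gal(K/Q) = Z/2Z (cyclic of order 2)

x^2 + 199 is irreducible over Q since -199 is not a rational square. The splitting field Q(sqrt(-199)) has degree 2 over Q, and its unique nontrivial automorphism is sqrt(-199) ↦ -sqrt(-199). Hence Gal(Q(sqrt(-199))/Q) = Z/2Z.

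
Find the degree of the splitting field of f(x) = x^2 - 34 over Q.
[K:Q] = 2

The polynomial x^2 - 34 is irreducible over Q since 34 is not a perfect square. Its splitting field is Q(sqrt(34)), which has degree 2 over Q.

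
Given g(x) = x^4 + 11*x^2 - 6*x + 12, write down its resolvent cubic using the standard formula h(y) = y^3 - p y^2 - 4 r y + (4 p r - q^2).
h(y) = y^3 - 11*y^2 - 48*y + 492

Identify coefficients: p = 11, q = -6, r = 12.
Plug into h(y) = y^3 - p y^2 - 4 r y + (4 p r - q^2):
  h(y) = y^3 - (11) y^2 - 4*(12) y + (4*(11)*(12) - (-6)^2)
       = y^3 + (-11) y^2 + (-48) y + (492).
Simplifying: h(y) = y^3 - 11*y^2 - 48*y + 492.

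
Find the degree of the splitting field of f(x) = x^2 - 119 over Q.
[K:Q] = 2

The polynomial x^2 - 119 is irreducible over Q since 119 is not a perfect square. Its splitting field is Q(sqrt(119)), which has degree 2 over Q.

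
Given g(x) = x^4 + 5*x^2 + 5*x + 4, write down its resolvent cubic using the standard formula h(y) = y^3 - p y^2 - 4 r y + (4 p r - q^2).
h(y) = y^3 - 5*y^2 - 16*y + 55

Identify coefficients: p = 5, q = 5, r = 4.
Plug into h(y) = y^3 - p y^2 - 4 r y + (4 p r - q^2):
  h(y) = y^3 - (5) y^2 - 4*(4) y + (4*(5)*(4) - (5)^2)
       = y^3 + (-5) y^2 + (-16) y + (55).
Simplifying: h(y) = y^3 - 5*y^2 - 16*y + 55.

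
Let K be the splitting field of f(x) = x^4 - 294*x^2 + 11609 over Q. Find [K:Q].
[K:Q] = 4

f factors as (x^2 - 47)(x^2 - 247); the splitting field is K = Q(sqrt(47), sqrt(247)). Since 47, 247, and 11609 are all non-squares in Q, the three subfields Q(sqrt(47)), Q(sqrt(247)), Q(sqrt(11609)) are distinct degree-2 extensions, so [K:Q] = 4 (Klein four Galois group).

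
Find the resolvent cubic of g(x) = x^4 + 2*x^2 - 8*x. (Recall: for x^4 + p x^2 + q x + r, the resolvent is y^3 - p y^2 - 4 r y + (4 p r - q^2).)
h(y) = y^3 - 2*y^2 - 64

Identify coefficients: p = 2, q = -8, r = 0.
Plug into h(y) = y^3 - p y^2 - 4 r y + (4 p r - q^2):
  h(y) = y^3 - (2) y^2 - 4*(0) y + (4*(2)*(0) - (-8)^2)
       = y^3 + (-2) y^2 + (0) y + (-64).
Simplifying: h(y) = y^3 - 2*y^2 - 64.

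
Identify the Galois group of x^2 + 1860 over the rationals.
Gal(K/Q) = Z/2Z (cyclic of order 2)

x^2 + 1860 is irreducible over Q since -1860 is not a rational square. The splitting field Q(sqrt(-1860)) has degree 2 over Q, and its unique nontrivial automorphism is sqrt(-1860) ↦ -sqrt(-1860). Hence Gal(Q(sqrt(-1860))/Q) = Z/2Z.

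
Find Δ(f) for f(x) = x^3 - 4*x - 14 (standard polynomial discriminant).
Δ = -5036

For a depressed cubic x^3 + p x + q the discriminant is Δ = -4 p^3 - 27 q^2 = -4*(-4)^3 - 27*(-14)^2 = 256 - 5292 = -5036.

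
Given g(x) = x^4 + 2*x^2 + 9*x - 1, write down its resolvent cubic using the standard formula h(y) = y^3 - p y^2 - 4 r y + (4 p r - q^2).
h(y) = y^3 - 2*y^2 + 4*y - 89

Identify coefficients: p = 2, q = 9, r = -1.
Plug into h(y) = y^3 - p y^2 - 4 r y + (4 p r - q^2):
  h(y) = y^3 - (2) y^2 - 4*(-1) y + (4*(2)*(-1) - (9)^2)
       = y^3 + (-2) y^2 + (4) y + (-89).
Simplifying: h(y) = y^3 - 2*y^2 + 4*y - 89.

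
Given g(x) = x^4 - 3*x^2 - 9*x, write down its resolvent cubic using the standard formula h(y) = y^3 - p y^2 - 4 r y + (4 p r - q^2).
h(y) = y^3 + 3*y^2 - 81

Identify coefficients: p = -3, q = -9, r = 0.
Plug into h(y) = y^3 - p y^2 - 4 r y + (4 p r - q^2):
  h(y) = y^3 - (-3) y^2 - 4*(0) y + (4*(-3)*(0) - (-9)^2)
       = y^3 + (3) y^2 + (0) y + (-81).
Simplifying: h(y) = y^3 + 3*y^2 - 81.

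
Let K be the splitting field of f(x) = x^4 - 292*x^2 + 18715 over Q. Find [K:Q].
[K:Q] = 4

f factors as (x^2 - 95)(x^2 - 197); the splitting field is K = Q(sqrt(95), sqrt(197)). Since 95, 197, and 18715 are all non-squares in Q, the three subfields Q(sqrt(95)), Q(sqrt(197)), Q(sqrt(18715)) are distinct degree-2 extensions, so [K:Q] = 4 (Klein four Galois group).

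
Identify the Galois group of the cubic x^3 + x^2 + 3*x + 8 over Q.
Gal(K/Q) = S_3 (symmetric group of order 6)

Compute the discriminant of x^3 + (1)*x^2 + (3)*x + (8): Δ = -1427. Since Δ is not a rational square, the Galois group is not contained in A_3; it must be the full S_3 (irreducibility of the cubic rules out anything smaller).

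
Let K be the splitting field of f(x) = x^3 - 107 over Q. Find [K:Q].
[K:Q] = 6

x^3 - 107 has one real root r = 107^(1/3) and two complex roots r*zeta_3, r*zeta_3^2 where zeta_3 = e^(2*pi*i/3). The splitting field is Q(r, zeta_3). [Q(r):Q] = 3 and [Q(zeta_3):Q] = 2 with gcd = 1, so [Q(r, zeta_3):Q] = 3 * 2 = 6.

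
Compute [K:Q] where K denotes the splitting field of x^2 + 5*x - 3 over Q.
[K:Q] = 2

The discriminant of x^2 + (5)*x + (-3) is b^2 - 4c = 25 - (-12) = 37. Since 37 is not a perfect square in Q, the polynomial is irreducible over Q. Its two roots generate a degree-2 extension, so [K:Q] = 2.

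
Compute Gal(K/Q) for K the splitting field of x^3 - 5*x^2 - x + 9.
Gal(K/Q) = S_3 (symmetric group of order 6)

Compute the discriminant of x^3 + (-5)*x^2 + (-1)*x + (9): Δ = 3152. Since Δ is not a rational square, the Galois group is not contained in A_3; it must be the full S_3 (irreducibility of the cubic rules out anything smaller).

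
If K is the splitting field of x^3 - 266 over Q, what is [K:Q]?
[K:Q] = 6

x^3 - 266 has one real root r = 266^(1/3) and two complex roots r*zeta_3, r*zeta_3^2 where zeta_3 = e^(2*pi*i/3). The splitting field is Q(r, zeta_3). [Q(r):Q] = 3 and [Q(zeta_3):Q] = 2 with gcd = 1, so [Q(r, zeta_3):Q] = 3 * 2 = 6.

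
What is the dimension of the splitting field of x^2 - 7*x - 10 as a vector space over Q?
[K:Q] = 2

The discriminant of x^2 + (-7)*x + (-10) is b^2 - 4c = 49 - (-40) = 89. Since 89 is not a perfect square in Q, the polynomial is irreducible over Q. Its two roots generate a degree-2 extension, so [K:Q] = 2.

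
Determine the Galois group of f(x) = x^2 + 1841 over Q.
Gal(K/Q) = Z/2Z (cyclic of order 2)

x^2 + 1841 is irreducible over Q since -1841 is not a rational square. The splitting field Q(sqrt(-1841)) has degree 2 over Q, and its unique nontrivial automorphism is sqrt(-1841) ↦ -sqrt(-1841). Hence Gal(Q(sqrt(-1841))/Q) = Z/2Z.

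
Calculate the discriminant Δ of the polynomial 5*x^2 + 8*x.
Δ = 64

For a quadratic a x^2 + b x + c the discriminant is Δ = b^2 - 4ac = (8)^2 - 4*(5)*(0) = 64 - (0) = 64.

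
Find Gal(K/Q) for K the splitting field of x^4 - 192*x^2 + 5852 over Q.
Gal(K/Q) = V_4 (Klein four-group, Z/2Z × Z/2Z)

f factors as (x^2 - 154)(x^2 - 38), so the splitting field is K = Q(sqrt(154), sqrt(38)). The elements 154, 38, 5852 are all non-squares in Q, so sqrt(154) and sqrt(38) generate independent quadratic extensions. Thus [K:Q] = 4 and Gal(K/Q) is generated by the two order-2 automorphisms sqrt(154) ↦ -sqrt(154) and sqrt(38) ↦ -sqrt(38), giving V_4.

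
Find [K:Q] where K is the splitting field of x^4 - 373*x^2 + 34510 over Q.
[K:Q] = 4

f factors as (x^2 - 203)(x^2 - 170); the splitting field is K = Q(sqrt(203), sqrt(170)). Since 203, 170, and 34510 are all non-squares in Q, the three subfields Q(sqrt(203)), Q(sqrt(170)), Q(sqrt(34510)) are distinct degree-2 extensions, so [K:Q] = 4 (Klein four Galois group).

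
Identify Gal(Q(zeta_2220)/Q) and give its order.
|Gal(Q(zeta_2220)/Q)| = phi(2220) = 576; group ≅ (Z/2220Z)^* ≅ Z/2Z × Z/2Z × Z/4Z × Z/36Z

The n-th cyclotomic polynomial Φ_2220(x) is the minimal polynomial of zeta_2220 over Q and has degree phi(2220) = 576. So Q(zeta_2220) is a degree-576 Galois extension with Galois group (Z/2220Z)^*. By CRT, (Z/2220Z)^* ≅ (Z/4Z)^* × (Z/3Z)^* × (Z/5Z)^* × (Z/37Z)^*. Each prime-power unit group is (Z/4Z)^* ≅ Z/2Z; (Z/3Z)^* ≅ Z/2Z; (Z/5Z)^* ≅ Z/4Z; (Z/37Z)^* ≅ Z/36Z. Hence Gal(Q(zeta_2220)/Q) ≅ Z/2Z × Z/2Z × Z/4Z × Z/36Z.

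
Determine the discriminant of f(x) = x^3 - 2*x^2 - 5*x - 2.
Δ = 68

For x^3 + a x^2 + b x + c the discriminant is Δ = 18 a b c - 4 a^3 c + a^2 b^2 - 4 b^3 - 27 c^2.
Plug a = -2, b = -5, c = -2:
  18*(-2)*(-5)*(-2) - 4*(-2)^3*(-2) + (-2)^2*(-5)^2 - 4*(-5)^3 - 27*(-2)^2
  = -360 + (-64) + 100 + (500) + (-108)
  = 68.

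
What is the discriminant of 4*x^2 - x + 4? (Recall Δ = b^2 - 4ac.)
Δ = -63

For a quadratic a x^2 + b x + c the discriminant is Δ = b^2 - 4ac = (-1)^2 - 4*(4)*(4) = 1 - (64) = -63.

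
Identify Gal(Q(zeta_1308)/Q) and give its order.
|Gal(Q(zeta_1308)/Q)| = phi(1308) = 432; group ≅ (Z/1308Z)^* ≅ Z/2Z × Z/2Z × Z/108Z

The n-th cyclotomic polynomial Φ_1308(x) is the minimal polynomial of zeta_1308 over Q and has degree phi(1308) = 432. So Q(zeta_1308) is a degree-432 Galois extension with Galois group (Z/1308Z)^*. By CRT, (Z/1308Z)^* ≅ (Z/4Z)^* × (Z/3Z)^* × (Z/109Z)^*. Each prime-power unit group is (Z/4Z)^* ≅ Z/2Z; (Z/3Z)^* ≅ Z/2Z; (Z/109Z)^* ≅ Z/108Z. Hence Gal(Q(zeta_1308)/Q) ≅ Z/2Z × Z/2Z × Z/108Z.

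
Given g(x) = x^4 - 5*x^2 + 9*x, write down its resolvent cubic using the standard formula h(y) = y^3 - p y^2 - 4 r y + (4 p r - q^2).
h(y) = y^3 + 5*y^2 - 81

Identify coefficients: p = -5, q = 9, r = 0.
Plug into h(y) = y^3 - p y^2 - 4 r y + (4 p r - q^2):
  h(y) = y^3 - (-5) y^2 - 4*(0) y + (4*(-5)*(0) - (9)^2)
       = y^3 + (5) y^2 + (0) y + (-81).
Simplifying: h(y) = y^3 + 5*y^2 - 81.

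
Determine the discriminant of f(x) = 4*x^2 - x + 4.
Δ = -63

For a quadratic a x^2 + b x + c the discriminant is Δ = b^2 - 4ac = (-1)^2 - 4*(4)*(4) = 1 - (64) = -63.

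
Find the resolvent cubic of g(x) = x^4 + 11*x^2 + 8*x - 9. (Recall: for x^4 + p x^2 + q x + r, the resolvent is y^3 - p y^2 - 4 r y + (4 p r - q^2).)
h(y) = y^3 - 11*y^2 + 36*y - 460

Identify coefficients: p = 11, q = 8, r = -9.
Plug into h(y) = y^3 - p y^2 - 4 r y + (4 p r - q^2):
  h(y) = y^3 - (11) y^2 - 4*(-9) y + (4*(11)*(-9) - (8)^2)
       = y^3 + (-11) y^2 + (36) y + (-460).
Simplifying: h(y) = y^3 - 11*y^2 + 36*y - 460.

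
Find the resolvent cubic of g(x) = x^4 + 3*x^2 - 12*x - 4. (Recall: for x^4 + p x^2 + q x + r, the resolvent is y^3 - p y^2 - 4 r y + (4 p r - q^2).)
h(y) = y^3 - 3*y^2 + 16*y - 192

Identify coefficients: p = 3, q = -12, r = -4.
Plug into h(y) = y^3 - p y^2 - 4 r y + (4 p r - q^2):
  h(y) = y^3 - (3) y^2 - 4*(-4) y + (4*(3)*(-4) - (-12)^2)
       = y^3 + (-3) y^2 + (16) y + (-192).
Simplifying: h(y) = y^3 - 3*y^2 + 16*y - 192.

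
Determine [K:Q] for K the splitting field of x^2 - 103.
[K:Q] = 2

The polynomial x^2 - 103 is irreducible over Q since 103 is not a perfect square. Its splitting field is Q(sqrt(103)), which has degree 2 over Q.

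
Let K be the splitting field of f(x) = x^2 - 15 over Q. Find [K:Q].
[K:Q] = 2

The polynomial x^2 - 15 is irreducible over Q since 15 is not a perfect square. Its splitting field is Q(sqrt(15)), which has degree 2 over Q.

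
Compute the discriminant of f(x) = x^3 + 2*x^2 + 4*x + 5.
Δ = -307

For x^3 + a x^2 + b x + c the discriminant is Δ = 18 a b c - 4 a^3 c + a^2 b^2 - 4 b^3 - 27 c^2.
Plug a = 2, b = 4, c = 5:
  18*(2)*(4)*(5) - 4*(2)^3*(5) + (2)^2*(4)^2 - 4*(4)^3 - 27*(5)^2
  = 720 + (-160) + 64 + (-256) + (-675)
  = -307.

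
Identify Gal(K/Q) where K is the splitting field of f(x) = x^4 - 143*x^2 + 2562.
Gal(K/Q) = V_4 (Klein four-group, Z/2Z × Z/2Z)

f factors as (x^2 - 122)(x^2 - 21), so the splitting field is K = Q(sqrt(122), sqrt(21)). The elements 122, 21, 2562 are all non-squares in Q, so sqrt(122) and sqrt(21) generate independent quadratic extensions. Thus [K:Q] = 4 and Gal(K/Q) is generated by the two order-2 automorphisms sqrt(122) ↦ -sqrt(122) and sqrt(21) ↦ -sqrt(21), giving V_4.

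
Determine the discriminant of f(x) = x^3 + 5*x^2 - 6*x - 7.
Δ = 7721

For x^3 + a x^2 + b x + c the discriminant is Δ = 18 a b c - 4 a^3 c + a^2 b^2 - 4 b^3 - 27 c^2.
Plug a = 5, b = -6, c = -7:
  18*(5)*(-6)*(-7) - 4*(5)^3*(-7) + (5)^2*(-6)^2 - 4*(-6)^3 - 27*(-7)^2
  = 3780 + (3500) + 900 + (864) + (-1323)
  = 7721.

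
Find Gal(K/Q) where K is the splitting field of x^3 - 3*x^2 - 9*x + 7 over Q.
Gal(K/Q) = S_3 (symmetric group of order 6)

Compute the discriminant of x^3 + (-3)*x^2 + (-9)*x + (7): Δ = 6480. Since Δ is not a rational square, the Galois group is not contained in A_3; it must be the full S_3 (irreducibility of the cubic rules out anything smaller).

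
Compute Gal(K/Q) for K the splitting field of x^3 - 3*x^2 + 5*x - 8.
Gal(K/Q) = S_3 (symmetric group of order 6)

Compute the discriminant of x^3 + (-3)*x^2 + (5)*x + (-8): Δ = -707. Since Δ is not a rational square, the Galois group is not contained in A_3; it must be the full S_3 (irreducibility of the cubic rules out anything smaller).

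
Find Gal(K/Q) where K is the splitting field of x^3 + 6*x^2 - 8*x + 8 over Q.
Gal(K/Q) = S_3 (symmetric group of order 6)

Compute the discriminant of x^3 + (6)*x^2 + (-8)*x + (8): Δ = -11200. Since Δ is not a rational square, the Galois group is not contained in A_3; it must be the full S_3 (irreducibility of the cubic rules out anything smaller).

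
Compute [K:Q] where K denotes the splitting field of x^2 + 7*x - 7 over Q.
[K:Q] = 2

The discriminant of x^2 + (7)*x + (-7) is b^2 - 4c = 49 - (-28) = 77. Since 77 is not a perfect square in Q, the polynomial is irreducible over Q. Its two roots generate a degree-2 extension, so [K:Q] = 2.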